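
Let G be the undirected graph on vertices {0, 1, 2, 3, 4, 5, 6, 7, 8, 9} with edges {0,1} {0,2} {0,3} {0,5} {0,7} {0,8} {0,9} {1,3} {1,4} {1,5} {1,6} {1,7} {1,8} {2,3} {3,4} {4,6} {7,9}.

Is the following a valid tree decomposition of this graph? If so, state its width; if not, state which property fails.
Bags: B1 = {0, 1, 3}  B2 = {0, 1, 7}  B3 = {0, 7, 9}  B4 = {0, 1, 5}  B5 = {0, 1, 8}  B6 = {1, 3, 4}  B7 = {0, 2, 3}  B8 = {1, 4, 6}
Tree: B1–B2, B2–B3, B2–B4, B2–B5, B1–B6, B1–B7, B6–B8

Yes; width 2.

Vertex coverage: the bags together contain {0, 1, 2, 3, 4, 5, 6, 7, 8, 9}, the full vertex set. Edge coverage: each edge of G has both endpoints in at least one bag. Running intersection: for every vertex, the bags containing it form a connected subtree. All three properties hold, so this is a valid tree decomposition of width max|bag| − 1 = 2, and hence tw(G) ≤ 2.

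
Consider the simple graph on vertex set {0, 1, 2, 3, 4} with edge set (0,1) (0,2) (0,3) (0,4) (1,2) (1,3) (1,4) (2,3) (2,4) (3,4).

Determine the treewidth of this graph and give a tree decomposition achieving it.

A single bag containing all 5 vertices is trivially a valid decomposition of width 4. Conversely, {0, 1, 2, 3, 4} is a clique of size 5, and the vertices of any clique must share a bag in every tree decomposition; so some bag has ≥ 5 vertices and tw(G) ≥ 4. Combining the bounds, tw(G) = 4.

Treewidth 4.
One such decomposition:
Bags: B1 = {0, 1, 2, 3, 4}
Tree: (single bag)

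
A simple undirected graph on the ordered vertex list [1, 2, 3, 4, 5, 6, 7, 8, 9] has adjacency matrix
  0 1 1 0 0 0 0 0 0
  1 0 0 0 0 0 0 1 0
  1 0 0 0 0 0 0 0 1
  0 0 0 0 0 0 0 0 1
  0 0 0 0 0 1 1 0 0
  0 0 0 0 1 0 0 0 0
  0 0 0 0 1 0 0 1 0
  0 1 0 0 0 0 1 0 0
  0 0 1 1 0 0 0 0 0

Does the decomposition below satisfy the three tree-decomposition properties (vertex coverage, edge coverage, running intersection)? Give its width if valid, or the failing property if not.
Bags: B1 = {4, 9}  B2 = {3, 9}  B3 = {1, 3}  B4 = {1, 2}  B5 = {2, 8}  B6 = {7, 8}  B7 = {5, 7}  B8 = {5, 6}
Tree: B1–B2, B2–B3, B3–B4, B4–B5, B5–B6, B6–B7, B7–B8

Vertex coverage: the bags together contain {1, 2, 3, 4, 5, 6, 7, 8, 9}, the full vertex set. Edge coverage: each edge of G has both endpoints in at least one bag. Running intersection: for every vertex, the bags containing it form a connected subtree. All three properties hold, so this is a valid tree decomposition of width max|bag| − 1 = 1, and hence tw(G) ≤ 1.

Yes; width 1.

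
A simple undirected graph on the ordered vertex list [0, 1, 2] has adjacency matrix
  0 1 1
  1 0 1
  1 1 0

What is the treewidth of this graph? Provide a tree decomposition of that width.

With just one bag of size 3, the width is 3 − 1 = 2, so tw(G) ≤ 2. For the lower bound, the 3 vertices {0, 1, 2} are pairwise adjacent, and any tree decomposition puts a clique entirely inside one bag — forcing width ≥ 2. Hence tw(G) = 2 exactly.

Treewidth 2.
One such decomposition:
Bags: B1 = {0, 1, 2}
Tree: (single bag)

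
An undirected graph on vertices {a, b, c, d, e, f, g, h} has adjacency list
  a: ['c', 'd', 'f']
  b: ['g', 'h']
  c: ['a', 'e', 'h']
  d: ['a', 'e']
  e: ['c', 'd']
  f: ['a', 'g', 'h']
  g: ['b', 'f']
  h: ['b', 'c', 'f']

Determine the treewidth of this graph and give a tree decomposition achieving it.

Treewidth 2.
One such decomposition:
Bags: B1 = {a, d, e}  B2 = {a, c, e}  B3 = {a, c, f}  B4 = {c, f, h}  B5 = {f, g, h}  B6 = {b, g, h}
Tree: B1–B2, B2–B3, B3–B4, B4–B5, B5–B6

The largest bag has 3 vertices, giving width 2; this decomposition certifies tw(G) ≤ 2. Since d–e–c–a–d is a cycle in G, G is not acyclic. Forests are exactly the graphs of treewidth ≤ 1, so tw(G) ≥ 2. Hence tw(G) = 2 exactly.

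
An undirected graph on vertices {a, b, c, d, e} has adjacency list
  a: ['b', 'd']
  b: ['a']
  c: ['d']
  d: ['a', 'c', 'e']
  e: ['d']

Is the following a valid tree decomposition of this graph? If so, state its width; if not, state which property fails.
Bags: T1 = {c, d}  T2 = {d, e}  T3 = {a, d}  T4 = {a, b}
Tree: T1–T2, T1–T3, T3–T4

Checking the three conditions: (i) the bags cover all of {a, b, c, d, e}; (ii) for each edge, some bag contains both endpoints; (iii) the bags containing any fixed vertex form a subtree. All hold, so the decomposition is valid with width 2 − 1 = 1.

Yes; width 1.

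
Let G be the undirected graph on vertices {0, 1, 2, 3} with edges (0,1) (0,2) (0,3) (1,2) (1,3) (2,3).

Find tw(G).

A width-3 tree decomposition is:
Bags: B1 = {0, 1, 2, 3}
Tree: (single bag)
With just one bag of size 4, the width is 4 − 1 = 3, so tw(G) ≤ 3. For the lower bound, the 4 vertices {0, 1, 2, 3} are pairwise adjacent, and any tree decomposition puts a clique entirely inside one bag — forcing width ≥ 3. Therefore the treewidth is 3.

3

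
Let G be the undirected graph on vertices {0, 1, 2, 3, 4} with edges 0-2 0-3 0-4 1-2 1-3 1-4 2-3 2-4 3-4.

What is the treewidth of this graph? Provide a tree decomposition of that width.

Treewidth 3.
One optimal decomposition is:
Bags: B1 = {1, 2, 3, 4}  B2 = {0, 2, 3, 4}
Tree: B1–B2

Each bag holds 4 vertices, so the decomposition has width 3, which upper-bounds the treewidth. On the other hand G contains the 4-clique {0, 2, 3, 4}. A clique must lie in a single bag of any decomposition, so no decomposition can have width below 3. The upper and lower bounds meet at 3, so that is the treewidth.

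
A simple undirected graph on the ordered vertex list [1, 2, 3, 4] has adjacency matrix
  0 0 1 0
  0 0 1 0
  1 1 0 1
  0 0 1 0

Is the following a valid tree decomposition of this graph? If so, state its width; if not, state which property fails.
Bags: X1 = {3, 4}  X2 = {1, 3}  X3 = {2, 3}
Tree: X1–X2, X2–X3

Yes; width 1.

Vertex coverage: the bags together contain {1, 2, 3, 4}, the full vertex set. Edge coverage: each edge of G has both endpoints in at least one bag. Running intersection: for every vertex, the bags containing it form a connected subtree. All three properties hold, so this is a valid tree decomposition of width max|bag| − 1 = 1, and hence tw(G) ≤ 1.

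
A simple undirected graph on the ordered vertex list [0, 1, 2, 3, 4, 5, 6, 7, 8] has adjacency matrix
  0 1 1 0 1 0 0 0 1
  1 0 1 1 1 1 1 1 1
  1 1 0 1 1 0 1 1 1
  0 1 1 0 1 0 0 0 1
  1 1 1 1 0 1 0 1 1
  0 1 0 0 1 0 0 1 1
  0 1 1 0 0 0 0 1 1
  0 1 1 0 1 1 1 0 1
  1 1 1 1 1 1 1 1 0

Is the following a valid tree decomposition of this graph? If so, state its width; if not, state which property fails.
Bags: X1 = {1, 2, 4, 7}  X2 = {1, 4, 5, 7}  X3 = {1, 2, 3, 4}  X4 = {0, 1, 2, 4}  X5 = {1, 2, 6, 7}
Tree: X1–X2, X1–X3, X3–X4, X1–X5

No — vertex 8 appears in no bag.

A tree decomposition must satisfy three properties: every vertex lies in some bag; for every edge, both endpoints lie together in some bag; and for every vertex, the bags containing it form a connected subtree. Here vertex 8 appears in no bag, so the decomposition is invalid.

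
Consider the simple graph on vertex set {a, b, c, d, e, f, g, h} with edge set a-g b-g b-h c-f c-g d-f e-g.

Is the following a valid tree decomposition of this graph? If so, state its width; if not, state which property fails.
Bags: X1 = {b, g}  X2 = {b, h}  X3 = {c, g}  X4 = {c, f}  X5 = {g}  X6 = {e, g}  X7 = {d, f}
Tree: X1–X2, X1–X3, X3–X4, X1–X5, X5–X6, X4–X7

No — vertex a appears in no bag.

A tree decomposition must satisfy three properties: every vertex lies in some bag; for every edge, both endpoints lie together in some bag; and for every vertex, the bags containing it form a connected subtree. Here vertex a appears in no bag, so the decomposition is invalid.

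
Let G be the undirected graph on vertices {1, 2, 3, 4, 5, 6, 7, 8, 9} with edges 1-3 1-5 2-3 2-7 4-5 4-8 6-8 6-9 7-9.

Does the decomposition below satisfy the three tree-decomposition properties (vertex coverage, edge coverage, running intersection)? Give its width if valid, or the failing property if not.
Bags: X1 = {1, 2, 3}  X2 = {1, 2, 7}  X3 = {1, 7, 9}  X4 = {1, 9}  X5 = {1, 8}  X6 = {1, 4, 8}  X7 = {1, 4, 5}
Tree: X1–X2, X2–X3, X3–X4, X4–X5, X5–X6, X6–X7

A tree decomposition must satisfy three properties: every vertex lies in some bag; for every edge, both endpoints lie together in some bag; and for every vertex, the bags containing it form a connected subtree. Here vertex 6 appears in no bag, so the decomposition is invalid.

No — vertex 6 appears in no bag.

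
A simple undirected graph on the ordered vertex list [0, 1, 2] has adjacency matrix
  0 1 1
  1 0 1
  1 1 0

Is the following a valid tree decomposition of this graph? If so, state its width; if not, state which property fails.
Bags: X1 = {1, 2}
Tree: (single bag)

A tree decomposition must satisfy three properties: every vertex lies in some bag; for every edge, both endpoints lie together in some bag; and for every vertex, the bags containing it form a connected subtree. Here vertex 0 appears in no bag, so the decomposition is invalid.

No — vertex 0 appears in no bag.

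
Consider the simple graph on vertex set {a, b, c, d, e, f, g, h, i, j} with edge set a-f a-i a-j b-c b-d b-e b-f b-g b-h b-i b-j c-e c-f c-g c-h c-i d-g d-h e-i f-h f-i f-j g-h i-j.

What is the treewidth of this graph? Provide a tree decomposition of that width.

The largest bag has 4 vertices, giving width 3; this decomposition certifies tw(G) ≤ 3. On the other hand G contains the 4-clique {a, f, i, j}. A clique must lie in a single bag of any decomposition, so no decomposition can have width below 3. The upper and lower bounds meet at 3, so that is the treewidth.

Treewidth 3.
Bags: B1 = {b, c, f, h}  B2 = {b, c, f, i}  B3 = {b, f, i, j}  B4 = {b, c, e, i}  B5 = {a, f, i, j}  B6 = {b, c, g, h}  B7 = {b, d, g, h}
Tree: B1–B2, B2–B3, B2–B4, B3–B5, B1–B6, B6–B7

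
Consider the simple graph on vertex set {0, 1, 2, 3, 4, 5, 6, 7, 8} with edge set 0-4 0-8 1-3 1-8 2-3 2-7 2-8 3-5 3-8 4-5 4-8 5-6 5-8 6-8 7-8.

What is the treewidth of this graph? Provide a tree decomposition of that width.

Each bag holds 3 vertices, so the decomposition has width 2, which upper-bounds the treewidth. On the other hand G contains the 3-clique {0, 4, 8}. A clique must lie in a single bag of any decomposition, so no decomposition can have width below 2. Combining the bounds, tw(G) = 2.

Treewidth 2.
Bags: B1 = {2, 3, 8}  B2 = {3, 5, 8}  B3 = {4, 5, 8}  B4 = {0, 4, 8}  B5 = {1, 3, 8}  B6 = {5, 6, 8}  B7 = {2, 7, 8}
Tree: B1–B2, B2–B3, B3–B4, B1–B5, B2–B6, B1–B7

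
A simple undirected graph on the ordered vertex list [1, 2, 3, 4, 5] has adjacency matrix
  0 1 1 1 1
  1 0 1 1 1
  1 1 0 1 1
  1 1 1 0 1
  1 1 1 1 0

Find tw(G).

4

A width-4 tree decomposition is:
Bags: B1 = {1, 2, 3, 4, 5}
Tree: (single bag)
With just one bag of size 5, the width is 5 − 1 = 4, so tw(G) ≤ 4. For the lower bound, the 5 vertices {1, 2, 3, 4, 5} are pairwise adjacent, and any tree decomposition puts a clique entirely inside one bag — forcing width ≥ 4. Hence tw(G) = 4 exactly.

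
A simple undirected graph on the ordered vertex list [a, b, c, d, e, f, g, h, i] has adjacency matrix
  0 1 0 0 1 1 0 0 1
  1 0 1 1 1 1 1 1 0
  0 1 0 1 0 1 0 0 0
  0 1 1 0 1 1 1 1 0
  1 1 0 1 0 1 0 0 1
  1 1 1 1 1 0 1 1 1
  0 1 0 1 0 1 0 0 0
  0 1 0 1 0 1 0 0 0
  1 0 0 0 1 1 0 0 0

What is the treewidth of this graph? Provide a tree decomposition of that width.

Every bag has size at most 4, so the width is 4 − 1 = 3 and tw(G) ≤ 3. Conversely, {b, d, f, g} is a clique of size 4, and the vertices of any clique must share a bag in every tree decomposition; so some bag has ≥ 4 vertices and tw(G) ≥ 3. The upper and lower bounds meet at 3, so that is the treewidth.

Treewidth 3.
One such decomposition:
Bags: B1 = {b, d, f, h}  B2 = {b, c, d, f}  B3 = {b, d, e, f}  B4 = {a, b, e, f}  B5 = {b, d, f, g}  B6 = {a, e, f, i}
Tree: B1–B2, B2–B3, B3–B4, B1–B5, B4–B6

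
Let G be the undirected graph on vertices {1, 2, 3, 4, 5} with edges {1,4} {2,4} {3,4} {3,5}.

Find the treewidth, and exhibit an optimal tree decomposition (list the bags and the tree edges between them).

Treewidth 1.
Bags: B1 = {3, 4}  B2 = {1, 4}  B3 = {3, 5}  B4 = {2, 4}
Tree: B1–B2, B1–B3, B2–B4

The largest bag has 2 vertices, giving width 1; this decomposition certifies tw(G) ≤ 1. G has an edge, so its treewidth is at least 1. The upper and lower bounds meet at 1, so that is the treewidth.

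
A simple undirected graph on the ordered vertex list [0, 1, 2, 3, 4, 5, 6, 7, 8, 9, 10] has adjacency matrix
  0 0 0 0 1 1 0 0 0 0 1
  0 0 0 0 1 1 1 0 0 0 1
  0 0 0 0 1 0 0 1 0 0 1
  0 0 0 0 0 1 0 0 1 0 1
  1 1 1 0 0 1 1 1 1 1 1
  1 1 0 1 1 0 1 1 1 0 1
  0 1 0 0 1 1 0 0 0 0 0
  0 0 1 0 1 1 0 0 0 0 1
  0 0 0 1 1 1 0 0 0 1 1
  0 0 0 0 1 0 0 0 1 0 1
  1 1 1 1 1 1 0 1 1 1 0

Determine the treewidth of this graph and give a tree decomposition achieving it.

Every bag has size at most 4, so the width is 4 − 1 = 3 and tw(G) ≤ 3. Conversely, {3, 5, 8, 10} is a clique of size 4, and the vertices of any clique must share a bag in every tree decomposition; so some bag has ≥ 4 vertices and tw(G) ≥ 3. The upper and lower bounds meet at 3, so that is the treewidth.

Treewidth 3.
One such decomposition:
Bags: B1 = {1, 4, 5, 10}  B2 = {4, 5, 7, 10}  B3 = {4, 5, 8, 10}  B4 = {2, 4, 7, 10}  B5 = {1, 4, 5, 6}  B6 = {0, 4, 5, 10}  B7 = {4, 8, 9, 10}  B8 = {3, 5, 8, 10}
Tree: B1–B2, B2–B3, B2–B4, B1–B5, B3–B6, B3–B7, B3–B8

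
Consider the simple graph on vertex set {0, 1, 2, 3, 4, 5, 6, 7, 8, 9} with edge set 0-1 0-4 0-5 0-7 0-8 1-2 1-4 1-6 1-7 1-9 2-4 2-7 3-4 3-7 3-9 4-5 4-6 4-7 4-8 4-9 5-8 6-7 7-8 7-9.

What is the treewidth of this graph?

A width-3 tree decomposition is:
Bags: B1 = {3, 4, 7, 9}  B2 = {1, 4, 7, 9}  B3 = {1, 4, 6, 7}  B4 = {0, 1, 4, 7}  B5 = {1, 2, 4, 7}  B6 = {0, 4, 7, 8}  B7 = {0, 4, 5, 8}
Tree: B1–B2, B2–B3, B2–B4, B3–B5, B4–B6, B6–B7
Every bag has size at most 4, so the width is 4 − 1 = 3 and tw(G) ≤ 3. On the other hand G contains the 4-clique {0, 4, 5, 8}. A clique must lie in a single bag of any decomposition, so no decomposition can have width below 3. Combining the bounds, tw(G) = 3.

3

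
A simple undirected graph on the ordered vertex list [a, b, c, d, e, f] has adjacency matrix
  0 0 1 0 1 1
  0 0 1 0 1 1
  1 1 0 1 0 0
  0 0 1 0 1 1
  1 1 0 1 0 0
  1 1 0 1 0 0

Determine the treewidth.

3

A width-3 tree decomposition is:
Bags: B1 = {a, c, e, f}  B2 = {c, d, e, f}  B3 = {b, c, e, f}
Tree: B1–B2, B2–B3
Each bag holds 4 vertices, so the decomposition has width 3, which upper-bounds the treewidth. For the lower bound: the 4 vertex sets {a,c}, {d,e}, {f}, {b} are disjoint, each induces a connected subgraph, and every pair is joined by at least one edge of G. Contracting each set to a single vertex therefore yields K_{4} as a minor, and since treewidth is minor-monotone, tw(G) ≥ tw(K_{4}) = 3. Hence tw(G) = 3 exactly.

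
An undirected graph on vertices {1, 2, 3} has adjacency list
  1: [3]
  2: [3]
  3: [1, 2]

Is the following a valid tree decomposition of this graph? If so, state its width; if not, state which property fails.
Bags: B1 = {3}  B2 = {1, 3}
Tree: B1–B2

A tree decomposition must satisfy three properties: every vertex lies in some bag; for every edge, both endpoints lie together in some bag; and for every vertex, the bags containing it form a connected subtree. Here vertex 2 appears in no bag, so the decomposition is invalid.

No — vertex 2 appears in no bag.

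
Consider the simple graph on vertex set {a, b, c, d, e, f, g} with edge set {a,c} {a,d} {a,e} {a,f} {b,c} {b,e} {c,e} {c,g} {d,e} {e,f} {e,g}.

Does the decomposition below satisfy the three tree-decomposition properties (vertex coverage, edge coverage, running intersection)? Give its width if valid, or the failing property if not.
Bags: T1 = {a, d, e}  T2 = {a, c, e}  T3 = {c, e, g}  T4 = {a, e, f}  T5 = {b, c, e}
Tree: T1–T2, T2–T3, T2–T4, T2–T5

Yes; width 2.

Checking the three conditions: (i) the bags cover all of {a, b, c, d, e, f, g}; (ii) for each edge, some bag contains both endpoints; (iii) the bags containing any fixed vertex form a subtree. All hold, so the decomposition is valid with width 3 − 1 = 2.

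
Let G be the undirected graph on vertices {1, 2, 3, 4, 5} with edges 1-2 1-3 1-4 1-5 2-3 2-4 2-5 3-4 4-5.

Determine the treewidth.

A width-3 tree decomposition is:
Bags: B1 = {1, 2, 3, 4}  B2 = {1, 2, 4, 5}
Tree: B1–B2
The largest bag has 4 vertices, giving width 3; this decomposition certifies tw(G) ≤ 3. Conversely, {1, 2, 3, 4} is a clique of size 4, and the vertices of any clique must share a bag in every tree decomposition; so some bag has ≥ 4 vertices and tw(G) ≥ 3. Hence tw(G) = 3 exactly.

3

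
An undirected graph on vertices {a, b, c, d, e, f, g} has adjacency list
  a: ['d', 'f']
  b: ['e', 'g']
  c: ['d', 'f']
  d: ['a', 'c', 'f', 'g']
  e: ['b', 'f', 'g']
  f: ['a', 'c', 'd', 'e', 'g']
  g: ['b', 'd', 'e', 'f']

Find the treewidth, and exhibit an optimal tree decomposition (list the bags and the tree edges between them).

Treewidth 2.
One such decomposition:
Bags: B1 = {e, f, g}  B2 = {d, f, g}  B3 = {a, d, f}  B4 = {b, e, g}  B5 = {c, d, f}
Tree: B1–B2, B2–B3, B1–B4, B2–B5

Each bag holds 3 vertices, so the decomposition has width 2, which upper-bounds the treewidth. Conversely, {d, f, g} is a clique of size 3, and the vertices of any clique must share a bag in every tree decomposition; so some bag has ≥ 3 vertices and tw(G) ≥ 2. Hence tw(G) = 2 exactly.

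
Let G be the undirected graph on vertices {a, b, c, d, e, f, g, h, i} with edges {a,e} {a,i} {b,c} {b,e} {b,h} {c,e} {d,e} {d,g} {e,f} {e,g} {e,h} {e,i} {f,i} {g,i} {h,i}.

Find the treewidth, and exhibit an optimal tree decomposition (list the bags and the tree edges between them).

Every bag has size at most 3, so the width is 3 − 1 = 2 and tw(G) ≤ 2. On the other hand G contains the 3-clique {d, e, g}. A clique must lie in a single bag of any decomposition, so no decomposition can have width below 2. Combining the bounds, tw(G) = 2.

Treewidth 2.
Bags: B1 = {e, h, i}  B2 = {e, g, i}  B3 = {b, e, h}  B4 = {a, e, i}  B5 = {b, c, e}  B6 = {e, f, i}  B7 = {d, e, g}
Tree: B1–B2, B1–B3, B1–B4, B3–B5, B2–B6, B2–B7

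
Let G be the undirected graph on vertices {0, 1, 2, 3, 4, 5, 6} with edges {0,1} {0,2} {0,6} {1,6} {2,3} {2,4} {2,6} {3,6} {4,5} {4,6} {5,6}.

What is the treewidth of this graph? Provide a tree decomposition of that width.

The largest bag has 3 vertices, giving width 2; this decomposition certifies tw(G) ≤ 2. For the lower bound, the 3 vertices {0, 1, 6} are pairwise adjacent, and any tree decomposition puts a clique entirely inside one bag — forcing width ≥ 2. Combining the bounds, tw(G) = 2.

Treewidth 2.
One such decomposition:
Bags: B1 = {0, 2, 6}  B2 = {2, 4, 6}  B3 = {0, 1, 6}  B4 = {2, 3, 6}  B5 = {4, 5, 6}
Tree: B1–B2, B1–B3, B2–B4, B2–B5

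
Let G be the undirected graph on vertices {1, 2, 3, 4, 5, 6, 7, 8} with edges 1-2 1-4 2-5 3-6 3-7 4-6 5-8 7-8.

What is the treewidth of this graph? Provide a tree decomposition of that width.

Every bag has size at most 3, so the width is 3 − 1 = 2 and tw(G) ≤ 2. For the lower bound, G contains the cycle 6–3–7–8–5–2–1–4–6, so G is not a forest; only forests have treewidth ≤ 1, hence tw(G) ≥ 2. The upper and lower bounds meet at 2, so that is the treewidth.

Treewidth 2.
Bags: B1 = {3, 6, 7}  B2 = {6, 7, 8}  B3 = {5, 6, 8}  B4 = {2, 5, 6}  B5 = {1, 2, 6}  B6 = {1, 4, 6}
Tree: B1–B2, B2–B3, B3–B4, B4–B5, B5–B6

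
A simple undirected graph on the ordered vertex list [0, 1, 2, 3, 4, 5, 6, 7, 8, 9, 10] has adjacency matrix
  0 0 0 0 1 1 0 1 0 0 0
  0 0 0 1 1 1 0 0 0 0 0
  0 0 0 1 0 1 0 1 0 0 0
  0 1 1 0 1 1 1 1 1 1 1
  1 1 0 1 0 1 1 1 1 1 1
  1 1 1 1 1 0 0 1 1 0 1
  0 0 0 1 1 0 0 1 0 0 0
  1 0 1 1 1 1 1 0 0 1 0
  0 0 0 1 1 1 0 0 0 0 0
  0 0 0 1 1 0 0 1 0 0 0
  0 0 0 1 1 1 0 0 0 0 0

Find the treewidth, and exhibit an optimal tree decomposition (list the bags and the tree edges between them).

The largest bag has 4 vertices, giving width 3; this decomposition certifies tw(G) ≤ 3. Conversely, {0, 4, 5, 7} is a clique of size 4, and the vertices of any clique must share a bag in every tree decomposition; so some bag has ≥ 4 vertices and tw(G) ≥ 3. Therefore the treewidth is 3.

Treewidth 3.
Bags: B1 = {3, 4, 5, 8}  B2 = {1, 3, 4, 5}  B3 = {3, 4, 5, 7}  B4 = {3, 4, 7, 9}  B5 = {3, 4, 6, 7}  B6 = {0, 4, 5, 7}  B7 = {2, 3, 5, 7}  B8 = {3, 4, 5, 10}
Tree: B1–B2, B2–B3, B3–B4, B3–B5, B3–B6, B3–B7, B3–B8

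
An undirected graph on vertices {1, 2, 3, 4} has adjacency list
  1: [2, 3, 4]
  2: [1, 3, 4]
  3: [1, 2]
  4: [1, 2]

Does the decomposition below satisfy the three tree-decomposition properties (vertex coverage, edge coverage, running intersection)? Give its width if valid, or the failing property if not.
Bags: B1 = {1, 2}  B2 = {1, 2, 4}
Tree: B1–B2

A tree decomposition must satisfy three properties: every vertex lies in some bag; for every edge, both endpoints lie together in some bag; and for every vertex, the bags containing it form a connected subtree. Here vertex 3 appears in no bag, so the decomposition is invalid.

No — vertex 3 appears in no bag.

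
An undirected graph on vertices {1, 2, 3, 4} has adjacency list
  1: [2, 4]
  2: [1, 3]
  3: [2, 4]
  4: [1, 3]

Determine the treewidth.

2

A width-2 tree decomposition is:
Bags: B1 = {1, 2, 4}  B2 = {2, 3, 4}
Tree: B1–B2
The largest bag has 3 vertices, giving width 2; this decomposition certifies tw(G) ≤ 2. The edges 4–1–2–3–4 form a cycle, so G is not a tree and its treewidth is at least 2. Therefore the treewidth is 2.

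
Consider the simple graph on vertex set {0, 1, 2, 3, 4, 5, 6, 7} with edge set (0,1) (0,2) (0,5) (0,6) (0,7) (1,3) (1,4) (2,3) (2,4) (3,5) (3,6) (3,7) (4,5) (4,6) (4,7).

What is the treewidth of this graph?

3

A width-3 tree decomposition is:
Bags: B1 = {0, 3, 4, 5}  B2 = {0, 2, 3, 4}  B3 = {0, 3, 4, 7}  B4 = {0, 3, 4, 6}  B5 = {0, 1, 3, 4}
Tree: B1–B2, B2–B3, B3–B4, B4–B5
Every bag has size at most 4, so the width is 4 − 1 = 3 and tw(G) ≤ 3. For the lower bound: the 4 vertex sets {3,5}, {0,2}, {4}, {7} are disjoint, each induces a connected subgraph, and every pair is joined by at least one edge of G. Contracting each set to a single vertex therefore yields K_{4} as a minor, and since treewidth is minor-monotone, tw(G) ≥ tw(K_{4}) = 3. The upper and lower bounds meet at 3, so that is the treewidth.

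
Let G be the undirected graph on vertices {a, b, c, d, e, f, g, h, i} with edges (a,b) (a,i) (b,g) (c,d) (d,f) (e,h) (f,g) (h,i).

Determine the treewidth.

A width-1 tree decomposition is:
Bags: B1 = {e, h}  B2 = {h, i}  B3 = {a, i}  B4 = {a, b}  B5 = {b, g}  B6 = {f, g}  B7 = {d, f}  B8 = {c, d}
Tree: B1–B2, B2–B3, B3–B4, B4–B5, B5–B6, B6–B7, B7–B8
Each bag holds 2 vertices, so the decomposition has width 1, which upper-bounds the treewidth. G has an edge, so its treewidth is at least 1. Hence tw(G) = 1 exactly.

1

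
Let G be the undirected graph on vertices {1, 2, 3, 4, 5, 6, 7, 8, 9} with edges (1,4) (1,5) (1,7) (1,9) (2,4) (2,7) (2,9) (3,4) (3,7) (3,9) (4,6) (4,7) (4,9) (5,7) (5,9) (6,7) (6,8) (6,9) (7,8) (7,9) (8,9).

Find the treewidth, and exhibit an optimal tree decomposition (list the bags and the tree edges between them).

Treewidth 3.
Bags: B1 = {4, 6, 7, 9}  B2 = {1, 4, 7, 9}  B3 = {3, 4, 7, 9}  B4 = {1, 5, 7, 9}  B5 = {2, 4, 7, 9}  B6 = {6, 7, 8, 9}
Tree: B1–B2, B1–B3, B2–B4, B2–B5, B1–B6

Each bag holds 4 vertices, so the decomposition has width 3, which upper-bounds the treewidth. On the other hand G contains the 4-clique {6, 7, 8, 9}. A clique must lie in a single bag of any decomposition, so no decomposition can have width below 3. Therefore the treewidth is 3.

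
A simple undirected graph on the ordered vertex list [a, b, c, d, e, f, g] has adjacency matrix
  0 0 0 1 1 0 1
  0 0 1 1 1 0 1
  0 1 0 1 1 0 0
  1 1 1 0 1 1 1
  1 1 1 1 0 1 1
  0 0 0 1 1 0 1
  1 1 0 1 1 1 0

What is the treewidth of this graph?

3

A width-3 tree decomposition is:
Bags: B1 = {b, d, e, g}  B2 = {a, d, e, g}  B3 = {b, c, d, e}  B4 = {d, e, f, g}
Tree: B1–B2, B1–B3, B1–B4
The largest bag has 4 vertices, giving width 3; this decomposition certifies tw(G) ≤ 3. On the other hand G contains the 4-clique {d, e, f, g}. A clique must lie in a single bag of any decomposition, so no decomposition can have width below 3. Hence tw(G) = 3 exactly.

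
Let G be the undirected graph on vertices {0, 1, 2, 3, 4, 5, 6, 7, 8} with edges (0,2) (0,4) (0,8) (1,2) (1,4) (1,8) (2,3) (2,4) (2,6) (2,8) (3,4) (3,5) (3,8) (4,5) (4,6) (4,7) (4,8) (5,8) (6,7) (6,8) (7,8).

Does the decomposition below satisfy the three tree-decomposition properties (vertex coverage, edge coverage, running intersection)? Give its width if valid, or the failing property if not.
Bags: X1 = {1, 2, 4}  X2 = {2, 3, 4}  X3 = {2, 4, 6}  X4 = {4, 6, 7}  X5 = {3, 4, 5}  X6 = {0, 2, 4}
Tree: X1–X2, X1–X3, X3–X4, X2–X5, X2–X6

A tree decomposition must satisfy three properties: every vertex lies in some bag; for every edge, both endpoints lie together in some bag; and for every vertex, the bags containing it form a connected subtree. Here vertex 8 appears in no bag, so the decomposition is invalid.

No — vertex 8 appears in no bag.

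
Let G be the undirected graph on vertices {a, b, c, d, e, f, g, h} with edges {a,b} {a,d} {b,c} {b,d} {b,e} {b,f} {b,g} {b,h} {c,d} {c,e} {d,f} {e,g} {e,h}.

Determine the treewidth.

2

A width-2 tree decomposition is:
Bags: B1 = {b, c, d}  B2 = {b, c, e}  B3 = {b, d, f}  B4 = {b, e, g}  B5 = {b, e, h}  B6 = {a, b, d}
Tree: B1–B2, B1–B3, B2–B4, B4–B5, B1–B6
Every bag has size at most 3, so the width is 3 − 1 = 2 and tw(G) ≤ 2. On the other hand G contains the 3-clique {a, b, d}. A clique must lie in a single bag of any decomposition, so no decomposition can have width below 2. Combining the bounds, tw(G) = 2.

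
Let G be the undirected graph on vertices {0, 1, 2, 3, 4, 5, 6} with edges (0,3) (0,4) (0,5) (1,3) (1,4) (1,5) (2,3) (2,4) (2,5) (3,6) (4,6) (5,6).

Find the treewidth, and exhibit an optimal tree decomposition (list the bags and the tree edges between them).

Every bag has size at most 4, so the width is 4 − 1 = 3 and tw(G) ≤ 3. For the lower bound: the 4 vertex sets {0,4}, {2,5}, {3}, {6} are disjoint, each induces a connected subgraph, and every pair is joined by at least one edge of G. Contracting each set to a single vertex therefore yields K_{4} as a minor, and since treewidth is minor-monotone, tw(G) ≥ tw(K_{4}) = 3. Hence tw(G) = 3 exactly.

Treewidth 3.
Bags: B1 = {0, 3, 4, 5}  B2 = {2, 3, 4, 5}  B3 = {3, 4, 5, 6}  B4 = {1, 3, 4, 5}
Tree: B1–B2, B2–B3, B3–B4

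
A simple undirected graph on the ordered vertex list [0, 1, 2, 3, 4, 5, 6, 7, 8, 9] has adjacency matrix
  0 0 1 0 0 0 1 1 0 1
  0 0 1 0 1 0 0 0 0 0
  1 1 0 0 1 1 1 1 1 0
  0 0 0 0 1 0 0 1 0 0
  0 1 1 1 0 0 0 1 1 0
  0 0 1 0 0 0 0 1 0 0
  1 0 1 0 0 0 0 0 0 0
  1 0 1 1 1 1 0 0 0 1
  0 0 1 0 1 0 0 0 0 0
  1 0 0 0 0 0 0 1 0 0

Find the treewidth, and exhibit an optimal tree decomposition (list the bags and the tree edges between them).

Treewidth 2.
One such decomposition:
Bags: B1 = {2, 4, 7}  B2 = {2, 5, 7}  B3 = {3, 4, 7}  B4 = {2, 4, 8}  B5 = {0, 2, 7}  B6 = {1, 2, 4}  B7 = {0, 2, 6}  B8 = {0, 7, 9}
Tree: B1–B2, B1–B3, B1–B4, B2–B5, B4–B6, B5–B7, B5–B8

Each bag holds 3 vertices, so the decomposition has width 2, which upper-bounds the treewidth. Conversely, {0, 7, 9} is a clique of size 3, and the vertices of any clique must share a bag in every tree decomposition; so some bag has ≥ 3 vertices and tw(G) ≥ 2. Therefore the treewidth is 2.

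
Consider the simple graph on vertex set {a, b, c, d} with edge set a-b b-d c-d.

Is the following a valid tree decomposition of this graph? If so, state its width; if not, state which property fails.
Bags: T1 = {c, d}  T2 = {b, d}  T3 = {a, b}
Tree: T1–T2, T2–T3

Checking the three conditions: (i) the bags cover all of {a, b, c, d}; (ii) for each edge, some bag contains both endpoints; (iii) the bags containing any fixed vertex form a subtree. All hold, so the decomposition is valid with width 2 − 1 = 1.

Yes; width 1.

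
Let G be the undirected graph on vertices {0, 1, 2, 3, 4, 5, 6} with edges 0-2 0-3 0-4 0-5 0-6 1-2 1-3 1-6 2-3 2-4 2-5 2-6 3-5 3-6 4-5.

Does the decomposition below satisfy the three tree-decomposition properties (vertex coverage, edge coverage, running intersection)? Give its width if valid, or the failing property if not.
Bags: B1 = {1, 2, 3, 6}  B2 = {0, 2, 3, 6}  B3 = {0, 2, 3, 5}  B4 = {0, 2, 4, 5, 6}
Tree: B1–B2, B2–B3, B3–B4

A tree decomposition must satisfy three properties: every vertex lies in some bag; for every edge, both endpoints lie together in some bag; and for every vertex, the bags containing it form a connected subtree. Here bags containing vertex 6 are not connected in the tree, so the decomposition is invalid.

No — bags containing vertex 6 are not connected in the tree.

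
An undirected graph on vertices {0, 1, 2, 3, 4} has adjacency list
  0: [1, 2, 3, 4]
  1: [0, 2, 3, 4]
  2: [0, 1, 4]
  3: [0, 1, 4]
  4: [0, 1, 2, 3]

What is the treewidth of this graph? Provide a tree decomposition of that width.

Treewidth 3.
One optimal decomposition is:
Bags: B1 = {0, 1, 2, 4}  B2 = {0, 1, 3, 4}
Tree: B1–B2

Each bag holds 4 vertices, so the decomposition has width 3, which upper-bounds the treewidth. Conversely, {0, 1, 2, 4} is a clique of size 4, and the vertices of any clique must share a bag in every tree decomposition; so some bag has ≥ 4 vertices and tw(G) ≥ 3. The upper and lower bounds meet at 3, so that is the treewidth.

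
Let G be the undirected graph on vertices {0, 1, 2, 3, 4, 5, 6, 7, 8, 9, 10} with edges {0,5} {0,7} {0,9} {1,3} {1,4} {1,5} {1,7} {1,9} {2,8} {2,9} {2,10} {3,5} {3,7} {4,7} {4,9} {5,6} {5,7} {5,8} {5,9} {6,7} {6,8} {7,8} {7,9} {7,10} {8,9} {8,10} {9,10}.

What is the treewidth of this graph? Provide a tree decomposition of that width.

Every bag has size at most 4, so the width is 4 − 1 = 3 and tw(G) ≤ 3. On the other hand G contains the 4-clique {2, 8, 9, 10}. A clique must lie in a single bag of any decomposition, so no decomposition can have width below 3. Combining the bounds, tw(G) = 3.

Treewidth 3.
One optimal decomposition is:
Bags: B1 = {1, 5, 7, 9}  B2 = {5, 7, 8, 9}  B3 = {0, 5, 7, 9}  B4 = {7, 8, 9, 10}  B5 = {5, 6, 7, 8}  B6 = {2, 8, 9, 10}  B7 = {1, 3, 5, 7}  B8 = {1, 4, 7, 9}
Tree: B1–B2, B2–B3, B2–B4, B2–B5, B4–B6, B1–B7, B1–B8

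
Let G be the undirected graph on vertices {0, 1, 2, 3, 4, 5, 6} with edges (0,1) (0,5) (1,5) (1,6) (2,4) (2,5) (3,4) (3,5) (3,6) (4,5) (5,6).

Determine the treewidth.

2

A width-2 tree decomposition is:
Bags: B1 = {3, 5, 6}  B2 = {3, 4, 5}  B3 = {1, 5, 6}  B4 = {0, 1, 5}  B5 = {2, 4, 5}
Tree: B1–B2, B1–B3, B3–B4, B2–B5
The largest bag has 3 vertices, giving width 2; this decomposition certifies tw(G) ≤ 2. Conversely, {0, 1, 5} is a clique of size 3, and the vertices of any clique must share a bag in every tree decomposition; so some bag has ≥ 3 vertices and tw(G) ≥ 2. Therefore the treewidth is 2.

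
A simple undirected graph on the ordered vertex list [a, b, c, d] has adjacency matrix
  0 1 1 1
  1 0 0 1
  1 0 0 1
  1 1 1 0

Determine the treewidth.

A width-2 tree decomposition is:
Bags: B1 = {a, c, d}  B2 = {a, b, d}
Tree: B1–B2
The largest bag has 3 vertices, giving width 2; this decomposition certifies tw(G) ≤ 2. For the lower bound, the 3 vertices {a, c, d} are pairwise adjacent, and any tree decomposition puts a clique entirely inside one bag — forcing width ≥ 2. Hence tw(G) = 2 exactly.

2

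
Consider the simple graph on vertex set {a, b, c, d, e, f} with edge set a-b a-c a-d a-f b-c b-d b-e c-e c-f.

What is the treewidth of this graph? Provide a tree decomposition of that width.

Treewidth 2.
One optimal decomposition is:
Bags: B1 = {b, c, e}  B2 = {a, b, c}  B3 = {a, c, f}  B4 = {a, b, d}
Tree: B1–B2, B2–B3, B2–B4

The largest bag has 3 vertices, giving width 2; this decomposition certifies tw(G) ≤ 2. On the other hand G contains the 3-clique {a, b, d}. A clique must lie in a single bag of any decomposition, so no decomposition can have width below 2. The upper and lower bounds meet at 2, so that is the treewidth.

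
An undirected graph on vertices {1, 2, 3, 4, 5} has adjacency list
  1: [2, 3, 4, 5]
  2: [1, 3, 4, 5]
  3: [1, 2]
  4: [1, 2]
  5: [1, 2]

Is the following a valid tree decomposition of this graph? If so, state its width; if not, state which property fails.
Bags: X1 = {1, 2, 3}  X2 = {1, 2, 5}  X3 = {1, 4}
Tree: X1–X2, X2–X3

A tree decomposition must satisfy three properties: every vertex lies in some bag; for every edge, both endpoints lie together in some bag; and for every vertex, the bags containing it form a connected subtree. Here edge (2,4) lies in no bag, so the decomposition is invalid.

No — edge (2,4) lies in no bag.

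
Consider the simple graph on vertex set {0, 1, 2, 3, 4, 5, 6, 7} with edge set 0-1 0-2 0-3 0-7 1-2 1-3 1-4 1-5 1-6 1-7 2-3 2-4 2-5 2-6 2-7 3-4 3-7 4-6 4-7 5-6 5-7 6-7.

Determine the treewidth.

A width-4 tree decomposition is:
Bags: B1 = {1, 2, 3, 4, 7}  B2 = {0, 1, 2, 3, 7}  B3 = {1, 2, 4, 6, 7}  B4 = {1, 2, 5, 6, 7}
Tree: B1–B2, B1–B3, B3–B4
Each bag holds 5 vertices, so the decomposition has width 4, which upper-bounds the treewidth. For the lower bound, the 5 vertices {0, 1, 2, 3, 7} are pairwise adjacent, and any tree decomposition puts a clique entirely inside one bag — forcing width ≥ 4. Hence tw(G) = 4 exactly.

4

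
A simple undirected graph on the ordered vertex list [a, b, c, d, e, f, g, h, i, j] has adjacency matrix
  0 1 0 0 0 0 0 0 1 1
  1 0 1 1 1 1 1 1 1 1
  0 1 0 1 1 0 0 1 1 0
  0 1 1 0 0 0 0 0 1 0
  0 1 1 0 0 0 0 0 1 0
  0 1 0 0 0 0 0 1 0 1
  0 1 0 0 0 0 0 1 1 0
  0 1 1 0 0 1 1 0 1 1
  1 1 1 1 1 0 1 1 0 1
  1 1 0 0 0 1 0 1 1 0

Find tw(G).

A width-3 tree decomposition is:
Bags: B1 = {b, h, i, j}  B2 = {b, c, h, i}  B3 = {b, c, d, i}  B4 = {b, f, h, j}  B5 = {b, c, e, i}  B6 = {a, b, i, j}  B7 = {b, g, h, i}
Tree: B1–B2, B2–B3, B1–B4, B2–B5, B1–B6, B1–B7
The largest bag has 4 vertices, giving width 3; this decomposition certifies tw(G) ≤ 3. For the lower bound, the 4 vertices {b, f, h, j} are pairwise adjacent, and any tree decomposition puts a clique entirely inside one bag — forcing width ≥ 3. Combining the bounds, tw(G) = 3.

3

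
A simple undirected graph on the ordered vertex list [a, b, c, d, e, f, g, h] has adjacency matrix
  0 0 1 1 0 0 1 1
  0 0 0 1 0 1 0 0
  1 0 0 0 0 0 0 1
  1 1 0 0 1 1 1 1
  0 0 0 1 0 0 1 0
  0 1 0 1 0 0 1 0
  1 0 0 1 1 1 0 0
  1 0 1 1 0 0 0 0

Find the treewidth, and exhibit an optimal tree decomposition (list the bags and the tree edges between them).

The largest bag has 3 vertices, giving width 2; this decomposition certifies tw(G) ≤ 2. For the lower bound, the 3 vertices {d, e, g} are pairwise adjacent, and any tree decomposition puts a clique entirely inside one bag — forcing width ≥ 2. Therefore the treewidth is 2.

Treewidth 2.
Bags: B1 = {a, d, h}  B2 = {a, d, g}  B3 = {a, c, h}  B4 = {d, f, g}  B5 = {b, d, f}  B6 = {d, e, g}
Tree: B1–B2, B1–B3, B2–B4, B4–B5, B2–B6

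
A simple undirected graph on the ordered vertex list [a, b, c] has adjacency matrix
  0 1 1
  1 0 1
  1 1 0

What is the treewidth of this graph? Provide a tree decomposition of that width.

With just one bag of size 3, the width is 3 − 1 = 2, so tw(G) ≤ 2. Conversely, {a, b, c} is a clique of size 3, and the vertices of any clique must share a bag in every tree decomposition; so some bag has ≥ 3 vertices and tw(G) ≥ 2. Hence tw(G) = 2 exactly.

Treewidth 2.
One optimal decomposition is:
Bags: B1 = {a, b, c}
Tree: (single bag)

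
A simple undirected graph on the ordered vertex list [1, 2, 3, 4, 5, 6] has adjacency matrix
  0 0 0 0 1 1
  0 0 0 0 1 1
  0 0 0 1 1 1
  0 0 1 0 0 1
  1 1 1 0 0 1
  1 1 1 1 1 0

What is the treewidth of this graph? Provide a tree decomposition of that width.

Treewidth 2.
One optimal decomposition is:
Bags: B1 = {1, 5, 6}  B2 = {3, 5, 6}  B3 = {3, 4, 6}  B4 = {2, 5, 6}
Tree: B1–B2, B2–B3, B2–B4

Every bag has size at most 3, so the width is 3 − 1 = 2 and tw(G) ≤ 2. For the lower bound, the 3 vertices {3, 4, 6} are pairwise adjacent, and any tree decomposition puts a clique entirely inside one bag — forcing width ≥ 2. Combining the bounds, tw(G) = 2.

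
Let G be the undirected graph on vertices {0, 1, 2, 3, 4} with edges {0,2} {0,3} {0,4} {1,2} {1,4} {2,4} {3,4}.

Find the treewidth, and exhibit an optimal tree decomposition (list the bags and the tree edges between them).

Treewidth 2.
One such decomposition:
Bags: B1 = {0, 3, 4}  B2 = {0, 2, 4}  B3 = {1, 2, 4}
Tree: B1–B2, B2–B3

The largest bag has 3 vertices, giving width 2; this decomposition certifies tw(G) ≤ 2. For the lower bound, the 3 vertices {0, 2, 4} are pairwise adjacent, and any tree decomposition puts a clique entirely inside one bag — forcing width ≥ 2. Hence tw(G) = 2 exactly.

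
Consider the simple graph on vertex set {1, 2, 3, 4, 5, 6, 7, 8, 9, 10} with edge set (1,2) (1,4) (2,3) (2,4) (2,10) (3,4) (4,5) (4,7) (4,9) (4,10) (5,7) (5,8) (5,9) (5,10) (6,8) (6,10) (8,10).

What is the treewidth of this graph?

A width-2 tree decomposition is:
Bags: B1 = {4, 5, 10}  B2 = {2, 4, 10}  B3 = {4, 5, 9}  B4 = {5, 8, 10}  B5 = {6, 8, 10}  B6 = {4, 5, 7}  B7 = {1, 2, 4}  B8 = {2, 3, 4}
Tree: B1–B2, B1–B3, B1–B4, B4–B5, B3–B6, B2–B7, B7–B8
Every bag has size at most 3, so the width is 3 − 1 = 2 and tw(G) ≤ 2. For the lower bound, the 3 vertices {5, 8, 10} are pairwise adjacent, and any tree decomposition puts a clique entirely inside one bag — forcing width ≥ 2. The upper and lower bounds meet at 2, so that is the treewidth.

2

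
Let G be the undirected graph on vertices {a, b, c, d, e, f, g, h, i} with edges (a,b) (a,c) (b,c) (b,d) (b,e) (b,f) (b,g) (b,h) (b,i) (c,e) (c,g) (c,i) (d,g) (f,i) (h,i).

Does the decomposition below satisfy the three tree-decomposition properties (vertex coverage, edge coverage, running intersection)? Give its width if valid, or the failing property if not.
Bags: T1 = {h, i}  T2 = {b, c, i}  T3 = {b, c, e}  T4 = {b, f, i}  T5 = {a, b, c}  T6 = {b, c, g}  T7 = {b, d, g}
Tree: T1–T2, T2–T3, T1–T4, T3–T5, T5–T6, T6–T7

A tree decomposition must satisfy three properties: every vertex lies in some bag; for every edge, both endpoints lie together in some bag; and for every vertex, the bags containing it form a connected subtree. Here edge (b,h) lies in no bag, so the decomposition is invalid.

No — edge (b,h) lies in no bag.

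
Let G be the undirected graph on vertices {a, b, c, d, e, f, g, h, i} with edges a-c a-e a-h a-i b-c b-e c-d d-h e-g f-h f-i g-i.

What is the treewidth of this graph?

A width-3 tree decomposition is:
Bags: B1 = {b, c, d, e}  B2 = {a, c, d, e}  B3 = {a, d, e, h}  B4 = {a, e, g, h}  B5 = {a, g, h, i}  B6 = {f, g, h, i}
Tree: B1–B2, B2–B3, B3–B4, B4–B5, B5–B6
The largest bag has 4 vertices, giving width 3; this decomposition certifies tw(G) ≤ 3. For the lower bound: the 4 vertex sets {b,c,d}, {e}, {a}, {f,g,h,i} are disjoint, each induces a connected subgraph, and every pair is joined by at least one edge of G. Contracting each set to a single vertex therefore yields K_{4} as a minor, and since treewidth is minor-monotone, tw(G) ≥ tw(K_{4}) = 3. Therefore the treewidth is 3.

3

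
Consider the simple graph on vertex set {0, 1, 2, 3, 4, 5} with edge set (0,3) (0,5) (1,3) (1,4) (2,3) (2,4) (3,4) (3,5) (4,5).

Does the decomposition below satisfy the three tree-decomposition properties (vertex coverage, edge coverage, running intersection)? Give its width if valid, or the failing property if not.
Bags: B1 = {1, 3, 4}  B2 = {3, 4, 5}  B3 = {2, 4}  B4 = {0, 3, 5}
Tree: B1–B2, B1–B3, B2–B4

No — edge (3,2) lies in no bag.

A tree decomposition must satisfy three properties: every vertex lies in some bag; for every edge, both endpoints lie together in some bag; and for every vertex, the bags containing it form a connected subtree. Here edge (3,2) lies in no bag, so the decomposition is invalid.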